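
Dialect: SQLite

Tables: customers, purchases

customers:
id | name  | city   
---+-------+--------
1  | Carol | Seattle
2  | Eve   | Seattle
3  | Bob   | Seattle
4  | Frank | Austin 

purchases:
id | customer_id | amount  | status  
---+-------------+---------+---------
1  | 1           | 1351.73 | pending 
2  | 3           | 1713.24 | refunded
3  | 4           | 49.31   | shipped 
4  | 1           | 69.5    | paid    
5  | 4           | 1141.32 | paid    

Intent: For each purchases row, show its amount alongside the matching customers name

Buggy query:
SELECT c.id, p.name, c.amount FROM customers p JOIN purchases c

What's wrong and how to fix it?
Bug: Missing join condition: each purchases row is matched to all customers rows instead of just its own

Fix: Specify the join condition linking the foreign key to the parent id

Corrected query:
SELECT c.id, p.name, c.amount FROM customers p JOIN purchases c ON c.customer_id = p.id

Result:
id | name  | amount 
---+-------+--------
1  | Carol | 1351.73
2  | Bob   | 1713.24
3  | Frank | 49.31  
4  | Carol | 69.5   
5  | Frank | 1141.32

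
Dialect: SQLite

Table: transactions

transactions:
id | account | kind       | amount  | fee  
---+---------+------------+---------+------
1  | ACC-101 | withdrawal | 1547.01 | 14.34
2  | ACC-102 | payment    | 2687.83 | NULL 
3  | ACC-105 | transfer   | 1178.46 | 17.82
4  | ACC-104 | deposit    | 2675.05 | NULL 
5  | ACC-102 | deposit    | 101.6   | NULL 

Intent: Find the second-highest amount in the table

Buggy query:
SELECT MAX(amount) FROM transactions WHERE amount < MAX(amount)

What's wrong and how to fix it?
Bug: The inner MAX is an aggregate inside WHERE, which is not allowed

Fix: Put the inner MAX in a scalar subquery

Corrected query:
SELECT MAX(amount) FROM transactions WHERE amount < (SELECT MAX(amount) FROM transactions)

Result:
MAX(amount)
-----------
2675.05    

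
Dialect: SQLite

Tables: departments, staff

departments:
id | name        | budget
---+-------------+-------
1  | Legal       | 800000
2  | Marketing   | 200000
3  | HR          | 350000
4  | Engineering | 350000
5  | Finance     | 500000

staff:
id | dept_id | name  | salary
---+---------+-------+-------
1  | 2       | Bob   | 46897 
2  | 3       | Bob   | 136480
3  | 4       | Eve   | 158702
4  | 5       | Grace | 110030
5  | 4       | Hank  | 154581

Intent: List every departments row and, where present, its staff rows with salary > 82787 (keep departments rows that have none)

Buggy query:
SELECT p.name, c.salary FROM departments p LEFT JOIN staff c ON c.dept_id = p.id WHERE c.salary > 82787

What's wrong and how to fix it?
Bug: A WHERE condition on the right-hand table after LEFT JOIN drops unmatched parents

Fix: Move the right-table condition into the ON clause so unmatched parents are kept

Corrected query:
SELECT p.name, c.salary FROM departments p LEFT JOIN staff c ON c.dept_id = p.id AND c.salary > 82787

Result:
name        | salary
------------+-------
Legal       | NULL  
Marketing   | NULL  
HR          | 136480
Engineering | 154581
Engineering | 158702
Finance     | 110030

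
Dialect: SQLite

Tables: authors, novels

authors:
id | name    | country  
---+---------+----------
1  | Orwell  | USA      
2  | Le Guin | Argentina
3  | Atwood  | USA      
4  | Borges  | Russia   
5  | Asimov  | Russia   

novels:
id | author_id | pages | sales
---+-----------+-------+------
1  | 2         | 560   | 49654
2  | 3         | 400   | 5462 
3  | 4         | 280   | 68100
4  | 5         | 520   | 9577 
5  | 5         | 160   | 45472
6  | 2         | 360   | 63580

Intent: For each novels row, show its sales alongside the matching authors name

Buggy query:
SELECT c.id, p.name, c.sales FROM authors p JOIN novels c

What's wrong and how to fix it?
Bug: JOIN with no ON clause produces a cartesian product; every novels row pairs with every authors row

Fix: Add ON c.author_id = p.id to the JOIN

Corrected query:
SELECT c.id, p.name, c.sales FROM authors p JOIN novels c ON c.author_id = p.id

Result:
id | name    | sales
---+---------+------
1  | Le Guin | 49654
2  | Atwood  | 5462 
3  | Borges  | 68100
4  | Asimov  | 9577 
5  | Asimov  | 45472
6  | Le Guin | 63580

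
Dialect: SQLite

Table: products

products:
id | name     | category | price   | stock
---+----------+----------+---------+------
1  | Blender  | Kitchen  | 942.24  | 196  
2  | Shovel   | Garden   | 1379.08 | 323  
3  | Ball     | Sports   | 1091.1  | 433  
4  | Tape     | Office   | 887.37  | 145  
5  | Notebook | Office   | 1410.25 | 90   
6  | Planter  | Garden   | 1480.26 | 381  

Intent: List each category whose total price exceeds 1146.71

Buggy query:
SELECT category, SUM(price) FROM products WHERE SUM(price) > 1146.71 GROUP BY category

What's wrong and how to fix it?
Bug: SUM(price) is an aggregate, but WHERE filters rows before aggregation

Fix: Move the aggregate condition to a HAVING clause

Corrected query:
SELECT category, SUM(price) FROM products GROUP BY category HAVING SUM(price) > 1146.71

Result:
category | SUM(price)
---------+-----------
Garden   | 2859.34   
Office   | 2297.62   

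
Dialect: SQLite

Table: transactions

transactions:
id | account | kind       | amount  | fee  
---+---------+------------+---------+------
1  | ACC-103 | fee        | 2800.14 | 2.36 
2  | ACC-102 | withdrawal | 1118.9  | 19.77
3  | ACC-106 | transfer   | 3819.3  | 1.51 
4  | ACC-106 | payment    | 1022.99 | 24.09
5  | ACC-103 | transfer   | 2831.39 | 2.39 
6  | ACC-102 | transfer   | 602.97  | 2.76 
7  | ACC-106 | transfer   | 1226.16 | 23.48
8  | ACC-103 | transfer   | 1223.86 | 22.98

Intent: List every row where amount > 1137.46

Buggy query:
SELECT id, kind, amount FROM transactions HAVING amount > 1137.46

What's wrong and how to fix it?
Bug: HAVING filters the output of aggregation, but this query has no GROUP BY and no aggregate functions, so SQLite rejects it (HAVING clause on a non-aggregate query); the condition here is per row

Fix: Use WHERE for row-level filtering

Corrected query:
SELECT id, kind, amount FROM transactions WHERE amount > 1137.46

Result:
id | kind     | amount 
---+----------+--------
1  | fee      | 2800.14
3  | transfer | 3819.3 
5  | transfer | 2831.39
7  | transfer | 1226.16
8  | transfer | 1223.86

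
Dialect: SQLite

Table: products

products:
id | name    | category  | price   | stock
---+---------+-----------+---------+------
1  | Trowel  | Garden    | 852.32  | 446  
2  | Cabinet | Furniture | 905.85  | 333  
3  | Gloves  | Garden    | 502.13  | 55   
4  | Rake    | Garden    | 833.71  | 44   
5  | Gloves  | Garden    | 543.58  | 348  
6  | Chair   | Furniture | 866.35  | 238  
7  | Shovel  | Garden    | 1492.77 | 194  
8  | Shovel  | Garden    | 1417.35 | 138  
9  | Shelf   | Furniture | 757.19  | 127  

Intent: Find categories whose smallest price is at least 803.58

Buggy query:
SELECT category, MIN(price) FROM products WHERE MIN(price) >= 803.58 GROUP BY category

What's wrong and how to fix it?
Bug: MIN() in WHERE is a misuse of aggregate

Fix: Replace WHERE with HAVING after the GROUP BY

Corrected query:
SELECT category, MIN(price) FROM products GROUP BY category HAVING MIN(price) >= 803.58

Result:
(no rows)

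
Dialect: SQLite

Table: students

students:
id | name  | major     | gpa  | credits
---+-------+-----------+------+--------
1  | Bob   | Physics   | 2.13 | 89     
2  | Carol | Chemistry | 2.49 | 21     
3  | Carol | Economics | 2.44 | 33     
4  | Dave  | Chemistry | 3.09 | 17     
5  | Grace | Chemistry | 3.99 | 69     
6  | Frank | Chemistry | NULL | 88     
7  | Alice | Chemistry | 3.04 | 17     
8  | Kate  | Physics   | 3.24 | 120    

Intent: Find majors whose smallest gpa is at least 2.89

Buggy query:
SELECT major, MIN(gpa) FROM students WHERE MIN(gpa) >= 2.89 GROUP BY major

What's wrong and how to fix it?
Bug: MIN() in WHERE is a misuse of aggregate

Fix: Use HAVING for the per-group MIN condition

Corrected query:
SELECT major, MIN(gpa) FROM students GROUP BY major HAVING MIN(gpa) >= 2.89

Result:
(no rows)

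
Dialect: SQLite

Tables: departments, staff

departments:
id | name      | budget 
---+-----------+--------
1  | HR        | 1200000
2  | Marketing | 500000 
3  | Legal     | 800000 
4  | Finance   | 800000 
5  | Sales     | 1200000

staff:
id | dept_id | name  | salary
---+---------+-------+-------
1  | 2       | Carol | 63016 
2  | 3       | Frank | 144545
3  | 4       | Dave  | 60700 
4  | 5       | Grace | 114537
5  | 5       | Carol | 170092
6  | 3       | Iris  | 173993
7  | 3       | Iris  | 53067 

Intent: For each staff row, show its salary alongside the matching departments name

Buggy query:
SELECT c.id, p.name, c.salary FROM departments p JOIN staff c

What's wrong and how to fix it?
Bug: Missing join condition: each staff row is matched to all departments rows instead of just its own

Fix: Add ON c.dept_id = p.id to the JOIN

Corrected query:
SELECT c.id, p.name, c.salary FROM departments p JOIN staff c ON c.dept_id = p.id

Result:
id | name      | salary
---+-----------+-------
1  | Marketing | 63016 
2  | Legal     | 144545
3  | Finance   | 60700 
4  | Sales     | 114537
5  | Sales     | 170092
6  | Legal     | 173993
7  | Legal     | 53067 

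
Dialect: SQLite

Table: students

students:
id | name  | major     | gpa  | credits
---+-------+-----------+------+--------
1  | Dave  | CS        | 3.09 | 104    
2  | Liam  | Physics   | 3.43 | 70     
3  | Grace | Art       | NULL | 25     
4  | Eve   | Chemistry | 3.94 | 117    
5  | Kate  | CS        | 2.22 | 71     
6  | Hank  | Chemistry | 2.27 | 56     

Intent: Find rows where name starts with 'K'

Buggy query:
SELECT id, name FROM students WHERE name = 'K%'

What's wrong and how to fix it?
Bug: Wildcards only work with LIKE; '=' treats '%' as a literal character

Fix: Use LIKE for wildcard pattern matching

Corrected query:
SELECT id, name FROM students WHERE name LIKE 'K%'

Result:
id | name
---+-----
5  | Kate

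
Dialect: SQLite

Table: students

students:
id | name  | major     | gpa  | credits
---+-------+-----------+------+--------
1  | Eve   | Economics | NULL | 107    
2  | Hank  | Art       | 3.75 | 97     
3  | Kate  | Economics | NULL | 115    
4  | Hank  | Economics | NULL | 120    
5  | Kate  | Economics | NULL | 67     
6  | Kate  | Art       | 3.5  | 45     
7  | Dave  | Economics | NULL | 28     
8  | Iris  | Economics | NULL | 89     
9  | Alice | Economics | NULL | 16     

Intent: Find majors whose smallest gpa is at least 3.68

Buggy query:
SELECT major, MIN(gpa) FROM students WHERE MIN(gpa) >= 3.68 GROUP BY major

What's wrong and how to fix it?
Bug: Aggregates like MIN are computed per group after WHERE runs

Fix: Use HAVING for the per-group MIN condition

Corrected query:
SELECT major, MIN(gpa) FROM students GROUP BY major HAVING MIN(gpa) >= 3.68

Result:
(no rows)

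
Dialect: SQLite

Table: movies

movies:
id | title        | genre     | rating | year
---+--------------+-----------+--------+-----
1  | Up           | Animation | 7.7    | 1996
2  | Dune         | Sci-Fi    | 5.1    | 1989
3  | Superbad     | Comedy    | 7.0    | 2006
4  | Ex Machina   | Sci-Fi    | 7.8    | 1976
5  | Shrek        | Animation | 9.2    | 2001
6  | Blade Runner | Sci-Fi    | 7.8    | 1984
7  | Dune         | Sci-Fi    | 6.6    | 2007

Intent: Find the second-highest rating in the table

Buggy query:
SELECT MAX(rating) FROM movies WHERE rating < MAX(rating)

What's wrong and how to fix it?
Bug: MAX(rating) on the right of the comparison is an aggregate-in-WHERE error

Fix: Compute the overall MAX in a subquery, then take MAX of rows below it

Corrected query:
SELECT MAX(rating) FROM movies WHERE rating < (SELECT MAX(rating) FROM movies)

Result:
MAX(rating)
-----------
7.8        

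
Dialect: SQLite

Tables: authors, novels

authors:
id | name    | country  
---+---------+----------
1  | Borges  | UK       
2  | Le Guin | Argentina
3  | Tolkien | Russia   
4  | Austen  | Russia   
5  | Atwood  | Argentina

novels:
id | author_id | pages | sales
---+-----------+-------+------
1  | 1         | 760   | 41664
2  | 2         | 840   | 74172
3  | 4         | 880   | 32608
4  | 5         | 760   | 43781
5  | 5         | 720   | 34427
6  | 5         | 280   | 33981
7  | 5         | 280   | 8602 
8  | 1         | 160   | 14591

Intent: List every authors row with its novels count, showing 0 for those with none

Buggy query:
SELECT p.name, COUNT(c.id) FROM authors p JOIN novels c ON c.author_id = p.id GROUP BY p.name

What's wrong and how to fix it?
Bug: INNER JOIN drops authors rows that have no matching novels rows

Fix: Switch to LEFT JOIN to retain unmatched parent rows

Corrected query:
SELECT p.name, COUNT(c.id) FROM authors p LEFT JOIN novels c ON c.author_id = p.id GROUP BY p.name

Result:
name    | COUNT(c.id)
--------+------------
Atwood  | 4          
Austen  | 1          
Borges  | 2          
Le Guin | 1          
Tolkien | 0          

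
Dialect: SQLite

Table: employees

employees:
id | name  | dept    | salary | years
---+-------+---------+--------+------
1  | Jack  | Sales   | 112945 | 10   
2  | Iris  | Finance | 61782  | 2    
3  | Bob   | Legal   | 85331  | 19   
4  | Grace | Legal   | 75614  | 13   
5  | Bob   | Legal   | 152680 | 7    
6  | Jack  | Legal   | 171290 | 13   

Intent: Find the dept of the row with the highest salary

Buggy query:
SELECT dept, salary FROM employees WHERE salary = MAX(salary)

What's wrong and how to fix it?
Bug: MAX(salary) is an aggregate and cannot be used directly in WHERE

Fix: Wrap MAX in a scalar subquery so WHERE compares against a single value

Corrected query:
SELECT dept, salary FROM employees WHERE salary = (SELECT MAX(salary) FROM employees)

Result:
dept  | salary
------+-------
Legal | 171290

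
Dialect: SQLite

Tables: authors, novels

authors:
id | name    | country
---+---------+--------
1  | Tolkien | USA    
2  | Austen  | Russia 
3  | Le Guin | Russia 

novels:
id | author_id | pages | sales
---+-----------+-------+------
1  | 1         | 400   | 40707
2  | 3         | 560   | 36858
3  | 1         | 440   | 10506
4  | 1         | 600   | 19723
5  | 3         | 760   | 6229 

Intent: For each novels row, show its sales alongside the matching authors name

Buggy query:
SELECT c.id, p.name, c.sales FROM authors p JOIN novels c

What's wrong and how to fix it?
Bug: Missing join condition: each novels row is matched to all authors rows instead of just its own

Fix: Add ON c.author_id = p.id to the JOIN

Corrected query:
SELECT c.id, p.name, c.sales FROM authors p JOIN novels c ON c.author_id = p.id

Result:
id | name    | sales
---+---------+------
1  | Tolkien | 40707
2  | Le Guin | 36858
3  | Tolkien | 10506
4  | Tolkien | 19723
5  | Le Guin | 6229 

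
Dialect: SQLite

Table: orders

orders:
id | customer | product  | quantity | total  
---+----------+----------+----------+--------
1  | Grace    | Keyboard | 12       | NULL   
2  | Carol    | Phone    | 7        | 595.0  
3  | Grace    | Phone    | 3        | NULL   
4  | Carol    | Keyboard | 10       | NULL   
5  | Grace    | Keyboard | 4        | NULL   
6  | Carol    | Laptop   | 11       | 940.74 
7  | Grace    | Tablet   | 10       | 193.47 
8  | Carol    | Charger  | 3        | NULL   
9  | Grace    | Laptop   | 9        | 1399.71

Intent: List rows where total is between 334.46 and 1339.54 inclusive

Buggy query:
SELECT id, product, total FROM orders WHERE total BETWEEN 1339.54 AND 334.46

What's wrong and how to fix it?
Bug: The bounds are reversed; BETWEEN a AND b requires a <= b to match anything

Fix: Write BETWEEN 334.46 AND 1339.54

Corrected query:
SELECT id, product, total FROM orders WHERE total BETWEEN 334.46 AND 1339.54

Result:
id | product | total 
---+---------+-------
2  | Phone   | 595   
6  | Laptop  | 940.74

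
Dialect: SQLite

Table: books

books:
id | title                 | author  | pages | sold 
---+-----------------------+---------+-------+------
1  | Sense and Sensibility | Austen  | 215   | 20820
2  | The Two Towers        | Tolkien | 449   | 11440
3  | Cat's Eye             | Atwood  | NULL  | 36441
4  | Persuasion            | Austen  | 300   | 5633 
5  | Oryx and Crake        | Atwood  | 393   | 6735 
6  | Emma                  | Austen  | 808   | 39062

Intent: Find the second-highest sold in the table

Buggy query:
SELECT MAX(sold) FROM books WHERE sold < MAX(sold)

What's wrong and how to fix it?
Bug: MAX(sold) on the right of the comparison is an aggregate-in-WHERE error

Fix: Put the inner MAX in a scalar subquery

Corrected query:
SELECT MAX(sold) FROM books WHERE sold < (SELECT MAX(sold) FROM books)

Result:
MAX(sold)
---------
36441    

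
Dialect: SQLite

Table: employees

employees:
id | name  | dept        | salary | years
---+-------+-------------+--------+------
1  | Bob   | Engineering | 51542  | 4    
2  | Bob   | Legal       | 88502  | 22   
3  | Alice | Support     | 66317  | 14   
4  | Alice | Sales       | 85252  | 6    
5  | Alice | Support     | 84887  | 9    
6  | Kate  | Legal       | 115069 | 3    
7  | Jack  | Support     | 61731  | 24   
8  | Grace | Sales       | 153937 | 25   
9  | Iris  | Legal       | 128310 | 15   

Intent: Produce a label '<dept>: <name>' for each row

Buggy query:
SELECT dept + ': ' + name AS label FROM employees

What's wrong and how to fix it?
Bug: '+' is numeric addition; on text columns SQLite converts them to 0 instead of concatenating

Fix: Use the || operator for string concatenation

Corrected query:
SELECT dept || ': ' || name AS label FROM employees

Result:
label           
----------------
Engineering: Bob
Legal: Bob      
Support: Alice  
Sales: Alice    
Support: Alice  
Legal: Kate     
Support: Jack   
Sales: Grace    
Legal: Iris     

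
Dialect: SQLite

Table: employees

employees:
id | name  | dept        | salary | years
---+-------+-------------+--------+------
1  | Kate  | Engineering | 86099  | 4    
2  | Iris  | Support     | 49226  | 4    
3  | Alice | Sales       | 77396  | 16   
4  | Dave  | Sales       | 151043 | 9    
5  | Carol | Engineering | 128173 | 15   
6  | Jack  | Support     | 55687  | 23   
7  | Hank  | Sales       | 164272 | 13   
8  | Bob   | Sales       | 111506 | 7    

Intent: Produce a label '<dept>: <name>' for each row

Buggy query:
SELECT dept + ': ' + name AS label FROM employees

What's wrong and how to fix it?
Bug: '+' is numeric addition; on text columns SQLite converts them to 0 instead of concatenating

Fix: Replace + with || to concatenate text

Corrected query:
SELECT dept || ': ' || name AS label FROM employees

Result:
label             
------------------
Engineering: Kate 
Support: Iris     
Sales: Alice      
Sales: Dave       
Engineering: Carol
Support: Jack     
Sales: Hank       
Sales: Bob        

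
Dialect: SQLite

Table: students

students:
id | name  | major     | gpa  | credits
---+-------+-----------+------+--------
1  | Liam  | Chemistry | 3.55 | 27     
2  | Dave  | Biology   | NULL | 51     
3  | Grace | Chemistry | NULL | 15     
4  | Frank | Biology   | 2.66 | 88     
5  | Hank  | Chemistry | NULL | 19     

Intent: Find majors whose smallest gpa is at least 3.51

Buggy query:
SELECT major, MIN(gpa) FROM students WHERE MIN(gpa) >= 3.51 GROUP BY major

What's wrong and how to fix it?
Bug: Aggregates like MIN are computed per group after WHERE runs

Fix: Use HAVING for the per-group MIN condition

Corrected query:
SELECT major, MIN(gpa) FROM students GROUP BY major HAVING MIN(gpa) >= 3.51

Result:
major     | MIN(gpa)
----------+---------
Chemistry | 3.55    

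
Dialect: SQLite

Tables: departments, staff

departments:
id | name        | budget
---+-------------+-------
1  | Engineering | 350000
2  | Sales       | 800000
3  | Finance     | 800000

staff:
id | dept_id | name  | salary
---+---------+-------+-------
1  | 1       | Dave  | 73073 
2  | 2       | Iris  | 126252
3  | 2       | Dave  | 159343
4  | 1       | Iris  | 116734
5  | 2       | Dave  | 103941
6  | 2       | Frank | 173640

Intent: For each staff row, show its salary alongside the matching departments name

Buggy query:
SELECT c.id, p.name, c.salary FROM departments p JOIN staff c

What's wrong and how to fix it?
Bug: Missing join condition: each staff row is matched to all departments rows instead of just its own

Fix: Add ON c.dept_id = p.id to the JOIN

Corrected query:
SELECT c.id, p.name, c.salary FROM departments p JOIN staff c ON c.dept_id = p.id

Result:
id | name        | salary
---+-------------+-------
1  | Engineering | 73073 
2  | Sales       | 126252
3  | Sales       | 159343
4  | Engineering | 116734
5  | Sales       | 103941
6  | Sales       | 173640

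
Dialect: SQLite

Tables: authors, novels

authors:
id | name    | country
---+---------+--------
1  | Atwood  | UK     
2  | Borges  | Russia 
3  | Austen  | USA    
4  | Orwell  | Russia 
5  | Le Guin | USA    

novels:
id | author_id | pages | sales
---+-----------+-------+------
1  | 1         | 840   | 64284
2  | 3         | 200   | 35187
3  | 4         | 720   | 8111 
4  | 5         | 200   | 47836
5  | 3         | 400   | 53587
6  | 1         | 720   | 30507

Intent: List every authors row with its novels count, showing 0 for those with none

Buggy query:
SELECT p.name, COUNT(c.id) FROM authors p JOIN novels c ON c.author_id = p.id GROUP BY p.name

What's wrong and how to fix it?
Bug: INNER JOIN drops authors rows that have no matching novels rows

Fix: Switch to LEFT JOIN to retain unmatched parent rows

Corrected query:
SELECT p.name, COUNT(c.id) FROM authors p LEFT JOIN novels c ON c.author_id = p.id GROUP BY p.name

Result:
name    | COUNT(c.id)
--------+------------
Atwood  | 2          
Austen  | 2          
Borges  | 0          
Le Guin | 1          
Orwell  | 1          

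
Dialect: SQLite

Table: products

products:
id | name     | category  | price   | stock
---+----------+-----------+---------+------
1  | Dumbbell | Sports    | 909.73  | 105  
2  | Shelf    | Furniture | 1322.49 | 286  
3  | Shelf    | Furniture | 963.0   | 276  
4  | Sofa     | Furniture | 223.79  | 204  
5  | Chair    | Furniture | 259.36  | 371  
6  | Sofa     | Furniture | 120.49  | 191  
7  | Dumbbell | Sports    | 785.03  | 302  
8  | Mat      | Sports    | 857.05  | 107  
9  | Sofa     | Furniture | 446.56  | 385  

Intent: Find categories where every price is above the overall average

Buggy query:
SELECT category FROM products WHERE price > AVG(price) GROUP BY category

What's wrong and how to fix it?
Bug: WHERE evaluates per row before aggregation, so AVG() is unavailable

Fix: Compute the overall average in a scalar subquery and compare each group's MIN against it in HAVING

Corrected query:
SELECT category FROM products GROUP BY category HAVING MIN(price) > (SELECT AVG(price) FROM products)

Result:
category
--------
Sports  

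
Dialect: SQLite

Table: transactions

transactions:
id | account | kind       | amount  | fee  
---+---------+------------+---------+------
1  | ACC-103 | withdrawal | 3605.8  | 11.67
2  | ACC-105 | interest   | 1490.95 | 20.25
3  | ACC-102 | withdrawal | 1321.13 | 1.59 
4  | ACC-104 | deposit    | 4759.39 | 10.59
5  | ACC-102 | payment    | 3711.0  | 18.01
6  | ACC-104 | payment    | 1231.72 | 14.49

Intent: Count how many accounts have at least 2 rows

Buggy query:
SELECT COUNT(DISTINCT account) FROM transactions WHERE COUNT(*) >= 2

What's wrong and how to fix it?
Bug: COUNT(*) cannot appear in WHERE; the per-group count doesn't exist yet

Fix: Group first with HAVING COUNT(*) >= 2, then COUNT the resulting groups

Corrected query:
SELECT COUNT(*) FROM (SELECT account FROM transactions GROUP BY account HAVING COUNT(*) >= 2)

Result:
COUNT(*)
--------
2       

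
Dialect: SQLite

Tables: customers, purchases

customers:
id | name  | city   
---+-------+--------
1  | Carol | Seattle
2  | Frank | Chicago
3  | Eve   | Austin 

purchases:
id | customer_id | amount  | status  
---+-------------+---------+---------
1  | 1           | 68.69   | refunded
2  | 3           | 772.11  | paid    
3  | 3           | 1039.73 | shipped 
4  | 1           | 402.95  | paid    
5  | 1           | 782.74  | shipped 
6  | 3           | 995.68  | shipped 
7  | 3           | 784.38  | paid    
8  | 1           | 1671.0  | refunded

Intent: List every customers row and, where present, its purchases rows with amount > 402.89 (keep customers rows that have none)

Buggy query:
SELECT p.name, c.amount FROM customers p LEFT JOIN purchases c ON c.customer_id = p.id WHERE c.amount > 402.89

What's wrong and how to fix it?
Bug: A WHERE condition on the right-hand table after LEFT JOIN drops unmatched parents

Fix: Move the right-table condition into the ON clause so unmatched parents are kept

Corrected query:
SELECT p.name, c.amount FROM customers p LEFT JOIN purchases c ON c.customer_id = p.id AND c.amount > 402.89

Result:
name  | amount 
------+--------
Carol | 402.95 
Carol | 782.74 
Carol | 1671   
Frank | NULL   
Eve   | 772.11 
Eve   | 784.38 
Eve   | 995.68 
Eve   | 1039.73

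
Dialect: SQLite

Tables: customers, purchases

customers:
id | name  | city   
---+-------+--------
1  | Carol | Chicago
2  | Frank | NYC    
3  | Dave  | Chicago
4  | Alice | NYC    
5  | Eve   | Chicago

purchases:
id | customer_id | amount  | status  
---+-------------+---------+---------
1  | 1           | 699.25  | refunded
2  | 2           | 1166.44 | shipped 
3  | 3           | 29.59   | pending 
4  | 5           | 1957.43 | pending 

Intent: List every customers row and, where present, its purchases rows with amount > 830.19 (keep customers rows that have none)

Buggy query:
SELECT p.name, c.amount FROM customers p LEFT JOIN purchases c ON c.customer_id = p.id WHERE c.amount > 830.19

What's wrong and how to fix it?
Bug: Filtering c.amount in WHERE discards the NULL rows produced by LEFT JOIN, turning it into an inner join

Fix: Put 'c.amount > 830.19' in the JOIN's ON clause instead of WHERE

Corrected query:
SELECT p.name, c.amount FROM customers p LEFT JOIN purchases c ON c.customer_id = p.id AND c.amount > 830.19

Result:
name  | amount 
------+--------
Carol | NULL   
Frank | 1166.44
Dave  | NULL   
Alice | NULL   
Eve   | 1957.43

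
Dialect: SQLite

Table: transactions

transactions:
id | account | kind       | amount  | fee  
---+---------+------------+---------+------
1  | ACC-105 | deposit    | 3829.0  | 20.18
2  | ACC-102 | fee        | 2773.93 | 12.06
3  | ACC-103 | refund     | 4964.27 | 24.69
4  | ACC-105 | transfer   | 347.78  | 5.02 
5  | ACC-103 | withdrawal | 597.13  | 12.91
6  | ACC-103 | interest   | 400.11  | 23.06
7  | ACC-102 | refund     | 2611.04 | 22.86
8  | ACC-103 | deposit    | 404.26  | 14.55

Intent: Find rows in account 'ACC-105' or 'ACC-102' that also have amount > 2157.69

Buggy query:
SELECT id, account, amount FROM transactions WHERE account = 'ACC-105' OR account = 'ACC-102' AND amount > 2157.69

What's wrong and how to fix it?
Bug: Without parentheses, AND is evaluated before OR, so the amount filter only applies to the 'ACC-102' branch

Fix: Group the OR with parentheses (or use IN), then AND the threshold

Corrected query:
SELECT id, account, amount FROM transactions WHERE (account = 'ACC-105' OR account = 'ACC-102') AND amount > 2157.69

Result:
id | account | amount 
---+---------+--------
1  | ACC-105 | 3829   
2  | ACC-102 | 2773.93
7  | ACC-102 | 2611.04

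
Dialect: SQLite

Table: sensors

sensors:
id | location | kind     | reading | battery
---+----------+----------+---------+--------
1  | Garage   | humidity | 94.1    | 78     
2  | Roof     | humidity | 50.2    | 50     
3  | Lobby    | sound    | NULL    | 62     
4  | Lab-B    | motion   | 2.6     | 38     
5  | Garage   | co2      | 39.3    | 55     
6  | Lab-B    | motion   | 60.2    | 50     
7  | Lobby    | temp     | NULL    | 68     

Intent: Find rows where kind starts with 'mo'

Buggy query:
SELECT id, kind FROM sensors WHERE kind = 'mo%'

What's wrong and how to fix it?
Bug: '=' compares the literal string including the % character; pattern matching needs LIKE

Fix: Replace '=' with LIKE so 'mo%' is treated as a pattern

Corrected query:
SELECT id, kind FROM sensors WHERE kind LIKE 'mo%'

Result:
id | kind  
---+-------
4  | motion
6  | motion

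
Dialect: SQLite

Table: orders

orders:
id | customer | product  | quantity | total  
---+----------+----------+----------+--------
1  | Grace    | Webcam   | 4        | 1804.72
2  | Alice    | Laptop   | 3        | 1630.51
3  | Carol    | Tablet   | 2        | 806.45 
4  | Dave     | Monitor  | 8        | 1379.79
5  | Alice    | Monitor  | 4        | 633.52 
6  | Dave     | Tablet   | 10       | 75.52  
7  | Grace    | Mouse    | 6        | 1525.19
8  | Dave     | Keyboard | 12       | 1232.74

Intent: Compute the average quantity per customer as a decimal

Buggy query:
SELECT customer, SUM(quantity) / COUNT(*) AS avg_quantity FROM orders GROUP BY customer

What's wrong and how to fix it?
Bug: Both operands are integers, so '/' performs integer division and truncates

Fix: Multiply by 1.0 (or CAST to REAL) to force floating-point division

Corrected query:
SELECT customer, SUM(quantity) * 1.0 / COUNT(*) AS avg_quantity FROM orders GROUP BY customer

Result:
customer | avg_quantity
---------+-------------
Alice    | 3.5         
Carol    | 2           
Dave     | 10          
Grace    | 5           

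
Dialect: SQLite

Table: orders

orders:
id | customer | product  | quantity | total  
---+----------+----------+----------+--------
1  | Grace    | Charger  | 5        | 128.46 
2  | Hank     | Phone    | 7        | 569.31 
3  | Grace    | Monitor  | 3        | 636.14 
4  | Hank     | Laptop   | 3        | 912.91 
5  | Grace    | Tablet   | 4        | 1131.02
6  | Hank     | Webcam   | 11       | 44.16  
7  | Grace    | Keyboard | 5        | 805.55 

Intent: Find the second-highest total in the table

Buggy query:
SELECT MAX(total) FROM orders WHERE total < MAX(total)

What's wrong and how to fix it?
Bug: MAX(total) on the right of the comparison is an aggregate-in-WHERE error

Fix: Put the inner MAX in a scalar subquery

Corrected query:
SELECT MAX(total) FROM orders WHERE total < (SELECT MAX(total) FROM orders)

Result:
MAX(total)
----------
912.91    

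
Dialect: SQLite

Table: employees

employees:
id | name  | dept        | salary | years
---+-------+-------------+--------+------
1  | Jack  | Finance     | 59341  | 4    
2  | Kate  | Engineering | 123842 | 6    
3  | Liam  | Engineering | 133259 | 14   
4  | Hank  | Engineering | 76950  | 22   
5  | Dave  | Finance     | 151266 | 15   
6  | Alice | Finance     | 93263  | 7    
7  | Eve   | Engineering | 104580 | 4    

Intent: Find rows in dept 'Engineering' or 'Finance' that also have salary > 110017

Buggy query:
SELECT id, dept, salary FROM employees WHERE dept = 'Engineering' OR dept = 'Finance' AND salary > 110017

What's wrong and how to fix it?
Bug: Without parentheses, AND is evaluated before OR, so the salary filter only applies to the 'Finance' branch

Fix: Group the OR with parentheses (or use IN), then AND the threshold

Corrected query:
SELECT id, dept, salary FROM employees WHERE (dept = 'Engineering' OR dept = 'Finance') AND salary > 110017

Result:
id | dept        | salary
---+-------------+-------
2  | Engineering | 123842
3  | Engineering | 133259
5  | Finance     | 151266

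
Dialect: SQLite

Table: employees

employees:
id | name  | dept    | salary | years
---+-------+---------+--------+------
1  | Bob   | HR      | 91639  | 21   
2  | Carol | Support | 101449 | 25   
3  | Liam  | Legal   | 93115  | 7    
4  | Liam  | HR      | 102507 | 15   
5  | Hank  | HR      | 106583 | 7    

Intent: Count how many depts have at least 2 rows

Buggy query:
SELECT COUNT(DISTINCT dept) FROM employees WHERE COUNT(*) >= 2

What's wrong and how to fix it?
Bug: COUNT(*) cannot appear in WHERE; the per-group count doesn't exist yet

Fix: Use a subquery that GROUPs and filters with HAVING, then count its rows

Corrected query:
SELECT COUNT(*) FROM (SELECT dept FROM employees GROUP BY dept HAVING COUNT(*) >= 2)

Result:
COUNT(*)
--------
1       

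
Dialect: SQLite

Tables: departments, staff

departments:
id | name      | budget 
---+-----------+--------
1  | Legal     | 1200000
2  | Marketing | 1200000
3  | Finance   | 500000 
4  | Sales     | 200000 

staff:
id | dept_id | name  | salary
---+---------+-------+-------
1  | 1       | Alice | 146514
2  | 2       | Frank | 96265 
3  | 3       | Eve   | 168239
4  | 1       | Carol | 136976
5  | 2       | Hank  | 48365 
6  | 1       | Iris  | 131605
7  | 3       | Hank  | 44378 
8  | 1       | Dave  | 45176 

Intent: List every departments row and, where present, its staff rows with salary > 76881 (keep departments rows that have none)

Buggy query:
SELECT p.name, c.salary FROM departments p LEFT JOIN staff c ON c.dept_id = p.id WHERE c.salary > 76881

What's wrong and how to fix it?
Bug: A WHERE condition on the right-hand table after LEFT JOIN drops unmatched parents

Fix: Move the right-table condition into the ON clause so unmatched parents are kept

Corrected query:
SELECT p.name, c.salary FROM departments p LEFT JOIN staff c ON c.dept_id = p.id AND c.salary > 76881

Result:
name      | salary
----------+-------
Legal     | 131605
Legal     | 136976
Legal     | 146514
Marketing | 96265 
Finance   | 168239
Sales     | NULL  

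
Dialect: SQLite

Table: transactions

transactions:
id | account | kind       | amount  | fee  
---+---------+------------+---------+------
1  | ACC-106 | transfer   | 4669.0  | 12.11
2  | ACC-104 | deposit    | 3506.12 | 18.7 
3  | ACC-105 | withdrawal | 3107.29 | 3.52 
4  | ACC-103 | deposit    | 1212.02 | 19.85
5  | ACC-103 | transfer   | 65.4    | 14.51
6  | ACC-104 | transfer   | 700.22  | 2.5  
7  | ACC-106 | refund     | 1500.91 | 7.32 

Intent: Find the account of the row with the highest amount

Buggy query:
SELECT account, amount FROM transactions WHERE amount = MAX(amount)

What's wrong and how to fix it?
Bug: MAX(amount) is an aggregate and cannot be used directly in WHERE

Fix: Wrap MAX in a scalar subquery so WHERE compares against a single value

Corrected query:
SELECT account, amount FROM transactions WHERE amount = (SELECT MAX(amount) FROM transactions)

Result:
account | amount
--------+-------
ACC-106 | 4669  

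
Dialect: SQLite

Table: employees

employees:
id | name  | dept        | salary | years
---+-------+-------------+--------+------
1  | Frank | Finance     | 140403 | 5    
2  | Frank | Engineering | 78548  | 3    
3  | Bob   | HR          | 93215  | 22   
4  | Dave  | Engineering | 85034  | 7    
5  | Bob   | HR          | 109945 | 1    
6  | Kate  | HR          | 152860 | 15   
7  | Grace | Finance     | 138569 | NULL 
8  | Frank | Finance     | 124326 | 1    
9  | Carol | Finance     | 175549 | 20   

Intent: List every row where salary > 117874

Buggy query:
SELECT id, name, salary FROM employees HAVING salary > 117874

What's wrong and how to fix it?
Bug: HAVING filters the output of aggregation, but this query has no GROUP BY and no aggregate functions, so SQLite rejects it (HAVING clause on a non-aggregate query); the condition here is per row

Fix: Replace HAVING with WHERE since the condition applies to individual rows

Corrected query:
SELECT id, name, salary FROM employees WHERE salary > 117874

Result:
id | name  | salary
---+-------+-------
1  | Frank | 140403
6  | Kate  | 152860
7  | Grace | 138569
8  | Frank | 124326
9  | Carol | 175549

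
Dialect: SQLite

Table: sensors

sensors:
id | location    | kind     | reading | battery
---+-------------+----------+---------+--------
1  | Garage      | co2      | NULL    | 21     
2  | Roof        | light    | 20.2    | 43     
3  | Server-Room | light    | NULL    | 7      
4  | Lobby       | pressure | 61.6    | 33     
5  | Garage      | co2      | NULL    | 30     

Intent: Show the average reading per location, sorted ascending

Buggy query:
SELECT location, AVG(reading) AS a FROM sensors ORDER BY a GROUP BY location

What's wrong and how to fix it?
Bug: GROUP BY must precede ORDER BY

Fix: Move ORDER BY to the end, after GROUP BY

Corrected query:
SELECT location, AVG(reading) AS a FROM sensors GROUP BY location ORDER BY a

Result:
location    | a   
------------+-----
Garage      | NULL
Server-Room | NULL
Roof        | 20.2
Lobby       | 61.6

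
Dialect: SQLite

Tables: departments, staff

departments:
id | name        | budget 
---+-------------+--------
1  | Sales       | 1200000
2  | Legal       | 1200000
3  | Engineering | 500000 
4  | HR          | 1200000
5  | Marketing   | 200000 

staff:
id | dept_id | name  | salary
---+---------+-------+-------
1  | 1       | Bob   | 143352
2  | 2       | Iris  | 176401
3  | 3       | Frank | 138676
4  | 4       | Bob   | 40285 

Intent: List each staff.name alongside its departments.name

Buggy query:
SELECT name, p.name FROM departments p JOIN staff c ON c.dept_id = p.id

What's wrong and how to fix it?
Bug: Both tables have a 'name' column; the unqualified reference is ambiguous

Fix: Qualify the column with its table alias (c.name)

Corrected query:
SELECT c.name, p.name FROM departments p JOIN staff c ON c.dept_id = p.id

Result:
name  | name       
------+------------
Bob   | Sales      
Iris  | Legal      
Frank | Engineering
Bob   | HR         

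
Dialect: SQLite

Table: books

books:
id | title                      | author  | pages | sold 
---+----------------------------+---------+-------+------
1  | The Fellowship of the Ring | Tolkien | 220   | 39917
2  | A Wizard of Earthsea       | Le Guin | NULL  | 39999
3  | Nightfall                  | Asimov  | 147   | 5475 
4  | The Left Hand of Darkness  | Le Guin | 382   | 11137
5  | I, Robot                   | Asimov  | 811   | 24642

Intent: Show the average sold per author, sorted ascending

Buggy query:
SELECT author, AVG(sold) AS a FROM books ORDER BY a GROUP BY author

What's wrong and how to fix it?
Bug: GROUP BY must precede ORDER BY

Fix: Move ORDER BY to the end, after GROUP BY

Corrected query:
SELECT author, AVG(sold) AS a FROM books GROUP BY author ORDER BY a

Result:
author  | a      
--------+--------
Asimov  | 15058.5
Le Guin | 25568  
Tolkien | 39917  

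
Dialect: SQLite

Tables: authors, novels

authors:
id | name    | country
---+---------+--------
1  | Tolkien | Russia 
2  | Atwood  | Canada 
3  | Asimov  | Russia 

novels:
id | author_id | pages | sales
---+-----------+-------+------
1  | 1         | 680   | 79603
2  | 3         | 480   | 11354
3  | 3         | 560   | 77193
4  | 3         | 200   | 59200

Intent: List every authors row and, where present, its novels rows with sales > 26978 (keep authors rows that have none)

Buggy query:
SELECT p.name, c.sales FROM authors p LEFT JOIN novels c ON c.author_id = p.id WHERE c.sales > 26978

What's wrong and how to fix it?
Bug: Filtering c.sales in WHERE discards the NULL rows produced by LEFT JOIN, turning it into an inner join

Fix: Move the right-table condition into the ON clause so unmatched parents are kept

Corrected query:
SELECT p.name, c.sales FROM authors p LEFT JOIN novels c ON c.author_id = p.id AND c.sales > 26978

Result:
name    | sales
--------+------
Tolkien | 79603
Atwood  | NULL 
Asimov  | 59200
Asimov  | 77193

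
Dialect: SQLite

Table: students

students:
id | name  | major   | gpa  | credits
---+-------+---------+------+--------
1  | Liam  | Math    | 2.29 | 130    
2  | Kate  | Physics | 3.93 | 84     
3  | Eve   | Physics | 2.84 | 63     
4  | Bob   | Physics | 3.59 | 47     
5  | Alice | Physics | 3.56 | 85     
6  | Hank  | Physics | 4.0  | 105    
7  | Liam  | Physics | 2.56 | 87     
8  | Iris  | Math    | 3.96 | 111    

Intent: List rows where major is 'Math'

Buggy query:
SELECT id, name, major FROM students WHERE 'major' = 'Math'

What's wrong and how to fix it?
Bug: 'major' in single quotes is a string literal, not the column; the comparison is literal-vs-literal and never true

Fix: Remove the quotes around the column name (or use double quotes for an identifier)

Corrected query:
SELECT id, name, major FROM students WHERE major = 'Math'

Result:
id | name | major
---+------+------
1  | Liam | Math 
8  | Iris | Math 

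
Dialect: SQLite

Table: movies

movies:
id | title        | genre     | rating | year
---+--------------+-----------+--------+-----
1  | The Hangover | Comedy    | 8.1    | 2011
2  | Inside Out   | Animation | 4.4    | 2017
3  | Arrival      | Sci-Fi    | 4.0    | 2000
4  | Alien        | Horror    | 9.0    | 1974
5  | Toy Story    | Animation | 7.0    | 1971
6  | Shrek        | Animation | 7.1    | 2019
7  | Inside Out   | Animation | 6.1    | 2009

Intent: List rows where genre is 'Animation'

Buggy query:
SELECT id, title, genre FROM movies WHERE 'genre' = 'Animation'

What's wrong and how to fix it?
Bug: Single quotes denote string literals in SQL; the column name is being compared as a constant string

Fix: Reference the column as genre without single quotes

Corrected query:
SELECT id, title, genre FROM movies WHERE genre = 'Animation'

Result:
id | title      | genre    
---+------------+----------
2  | Inside Out | Animation
5  | Toy Story  | Animation
6  | Shrek      | Animation
7  | Inside Out | Animation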